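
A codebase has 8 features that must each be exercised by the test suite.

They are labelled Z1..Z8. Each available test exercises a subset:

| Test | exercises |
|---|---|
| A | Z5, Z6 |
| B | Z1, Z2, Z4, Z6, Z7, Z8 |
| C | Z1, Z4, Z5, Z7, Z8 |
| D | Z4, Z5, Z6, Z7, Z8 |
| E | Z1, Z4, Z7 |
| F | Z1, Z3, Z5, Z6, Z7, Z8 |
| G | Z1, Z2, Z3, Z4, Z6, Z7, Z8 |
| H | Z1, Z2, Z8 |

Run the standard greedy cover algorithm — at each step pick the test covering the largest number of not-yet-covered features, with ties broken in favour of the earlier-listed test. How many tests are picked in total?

2

Greedy: pick G (covers 7 new) → pick A (covers 1 new). Total picks: 2.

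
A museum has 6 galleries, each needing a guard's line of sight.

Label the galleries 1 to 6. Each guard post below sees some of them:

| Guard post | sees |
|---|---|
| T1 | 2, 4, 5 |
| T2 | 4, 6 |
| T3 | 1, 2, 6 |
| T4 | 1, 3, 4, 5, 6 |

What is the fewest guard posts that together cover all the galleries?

2

T1 and T4 together: T1 ∪ T4 = {1, 2, 3, 4, 5, 6} — every gallery is covered.
No single guard post has all 6 galleries (the largest, T4, has 5), so 2 is optimal.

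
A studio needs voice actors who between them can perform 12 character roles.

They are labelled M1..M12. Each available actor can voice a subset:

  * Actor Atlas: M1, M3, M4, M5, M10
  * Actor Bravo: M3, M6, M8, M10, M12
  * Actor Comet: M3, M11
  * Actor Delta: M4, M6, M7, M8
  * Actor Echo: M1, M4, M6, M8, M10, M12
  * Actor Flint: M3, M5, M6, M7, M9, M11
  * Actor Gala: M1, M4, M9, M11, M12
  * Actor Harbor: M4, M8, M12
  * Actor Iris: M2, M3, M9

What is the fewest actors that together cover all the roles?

3

Echo and Flint and Iris together: Echo ∪ Flint ∪ Iris = {M1, M2, M3, M4, M5, M6, M7, M8, M9, M10, M11, M12} — every role is covered.
Only Iris contains M2, so Iris is forced; the remaining 9 roles need at least 2 more actors (each remaining actor adds at most 6) — so at least 3 actors are needed, and 3 is optimal.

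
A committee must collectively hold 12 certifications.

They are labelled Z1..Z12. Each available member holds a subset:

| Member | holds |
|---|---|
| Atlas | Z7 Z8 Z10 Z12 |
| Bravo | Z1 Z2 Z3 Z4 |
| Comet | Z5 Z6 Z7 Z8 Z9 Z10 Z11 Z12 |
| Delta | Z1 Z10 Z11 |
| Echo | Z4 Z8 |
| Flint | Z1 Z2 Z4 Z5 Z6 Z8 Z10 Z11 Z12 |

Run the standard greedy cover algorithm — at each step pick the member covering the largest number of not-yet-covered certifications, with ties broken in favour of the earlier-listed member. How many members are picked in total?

Greedy: pick Flint (covers 9 new) → pick Comet (covers 2 new) → pick Bravo (covers 1 new). Total picks: 3.
(The true minimum cover uses only 2 members, so greedy is not optimal here.)

3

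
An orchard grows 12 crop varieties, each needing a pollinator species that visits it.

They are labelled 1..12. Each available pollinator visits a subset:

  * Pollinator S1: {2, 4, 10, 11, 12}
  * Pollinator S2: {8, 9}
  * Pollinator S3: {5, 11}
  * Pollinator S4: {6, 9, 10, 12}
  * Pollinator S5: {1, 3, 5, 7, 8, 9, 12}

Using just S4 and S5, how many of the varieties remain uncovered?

3

Union of S4, S5 = {1, 3, 5, 6, 7, 8, 9, 10, 12}.
Not covered: 2, 4, 11 — 3 varieties.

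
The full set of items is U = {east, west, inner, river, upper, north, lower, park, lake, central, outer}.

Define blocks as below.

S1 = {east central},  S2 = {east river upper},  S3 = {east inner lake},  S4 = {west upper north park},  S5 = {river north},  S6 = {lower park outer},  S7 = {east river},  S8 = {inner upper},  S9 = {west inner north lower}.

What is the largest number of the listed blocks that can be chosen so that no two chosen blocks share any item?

4

S1, S5, S6, S8 are pairwise disjoint (S1={east,central}; S5={river,north}; S6={lower,park,outer}; S8={inner,upper}).
Every remaining block overlaps one of these, and no 5 of the listed blocks are pairwise disjoint, so 4 is the maximum.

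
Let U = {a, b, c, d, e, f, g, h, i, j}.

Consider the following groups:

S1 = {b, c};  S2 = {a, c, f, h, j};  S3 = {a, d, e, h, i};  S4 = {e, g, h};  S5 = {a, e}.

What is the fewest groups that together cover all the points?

S1, S2, S3, and S4 cover everything between them: the union {a, b, c, d, e, f, g, h, i, j} is all of U.
No 3 of the 5 groups cover everything (all 10 combinations miss at least one point), so 4 is optimal.

4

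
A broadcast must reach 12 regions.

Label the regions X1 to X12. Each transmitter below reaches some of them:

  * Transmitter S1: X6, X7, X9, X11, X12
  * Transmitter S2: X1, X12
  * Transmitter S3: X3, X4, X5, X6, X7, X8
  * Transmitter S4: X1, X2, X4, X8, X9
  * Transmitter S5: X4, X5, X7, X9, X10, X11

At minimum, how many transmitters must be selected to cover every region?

Take {S2, S3, S4, S5}. Their union is {X1, X2, X3, X4, X5, X6, X7, X8, X9, X10, X11, X12}, which is all 12 regions.
No 3 of the 5 transmitters cover everything (all 10 combinations miss at least one region), so 4 is optimal.

4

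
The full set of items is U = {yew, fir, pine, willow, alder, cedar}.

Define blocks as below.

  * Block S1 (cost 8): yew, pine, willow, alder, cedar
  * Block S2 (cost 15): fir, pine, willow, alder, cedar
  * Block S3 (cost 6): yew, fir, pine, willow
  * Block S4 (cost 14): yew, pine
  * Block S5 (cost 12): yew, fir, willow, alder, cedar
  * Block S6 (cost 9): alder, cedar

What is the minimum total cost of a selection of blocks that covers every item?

S1, S3 together cover every item (S1 ∪ S3 = {yew, fir, pine, willow, alder, cedar}); total cost 8 + 6 = 14.
No covering selection has total cost below 14.

14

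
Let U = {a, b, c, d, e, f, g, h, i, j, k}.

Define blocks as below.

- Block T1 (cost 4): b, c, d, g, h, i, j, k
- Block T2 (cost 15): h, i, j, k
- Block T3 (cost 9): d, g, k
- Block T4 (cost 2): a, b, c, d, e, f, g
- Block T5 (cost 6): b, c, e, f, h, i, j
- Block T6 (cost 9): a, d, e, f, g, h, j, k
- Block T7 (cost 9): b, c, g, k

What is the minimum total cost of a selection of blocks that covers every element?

T1, T4 together cover every element (T1 ∪ T4 = {a, b, c, d, e, f, g, h, i, j, k}); total cost 4 + 2 = 6.
No covering selection has total cost below 6.

6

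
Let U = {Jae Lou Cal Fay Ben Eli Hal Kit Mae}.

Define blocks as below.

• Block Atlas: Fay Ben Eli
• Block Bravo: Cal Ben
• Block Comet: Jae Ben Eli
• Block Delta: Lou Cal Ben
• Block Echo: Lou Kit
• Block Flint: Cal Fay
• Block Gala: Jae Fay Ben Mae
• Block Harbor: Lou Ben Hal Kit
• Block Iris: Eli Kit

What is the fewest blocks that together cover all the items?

4

Atlas and Delta and Gala and Harbor together: Atlas ∪ Delta ∪ Gala ∪ Harbor = {Jae, Lou, Cal, Fay, Ben, Eli, Hal, Kit, Mae} — every item is covered.
No 3 of the 9 blocks cover everything (all 84 combinations miss at least one item), so 4 is optimal.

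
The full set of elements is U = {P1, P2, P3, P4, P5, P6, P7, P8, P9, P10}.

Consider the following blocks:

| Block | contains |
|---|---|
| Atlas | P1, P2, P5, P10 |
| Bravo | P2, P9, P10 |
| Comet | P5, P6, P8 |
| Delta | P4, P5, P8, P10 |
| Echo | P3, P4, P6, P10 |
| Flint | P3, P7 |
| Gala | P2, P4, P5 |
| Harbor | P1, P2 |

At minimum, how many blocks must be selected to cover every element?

5

Atlas, Bravo, Delta, Echo, and Flint cover everything between them: the union {P1, P2, P3, P4, P5, P6, P7, P8, P9, P10} is all of U.
No 4 of the 8 blocks cover everything (all 70 combinations miss at least one element), so 5 is optimal.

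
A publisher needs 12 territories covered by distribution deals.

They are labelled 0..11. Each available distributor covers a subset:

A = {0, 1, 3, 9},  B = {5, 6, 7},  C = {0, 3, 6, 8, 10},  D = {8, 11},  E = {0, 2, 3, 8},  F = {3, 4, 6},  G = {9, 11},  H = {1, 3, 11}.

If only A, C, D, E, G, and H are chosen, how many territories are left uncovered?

Union of A, C, D, E, G, H = {0, 1, 2, 3, 6, 8, 9, 10, 11}.
Not covered: 4, 5, 7 — 3 territories.

3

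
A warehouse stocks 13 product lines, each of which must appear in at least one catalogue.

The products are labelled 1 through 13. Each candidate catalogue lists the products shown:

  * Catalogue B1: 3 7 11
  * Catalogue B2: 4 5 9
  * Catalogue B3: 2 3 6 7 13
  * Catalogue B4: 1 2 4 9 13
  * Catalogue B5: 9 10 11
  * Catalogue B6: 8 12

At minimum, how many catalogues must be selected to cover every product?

B2 and B3 and B4 and B5 and B6 together: B2 ∪ B3 ∪ B4 ∪ B5 ∪ B6 = {1, 2, 3, 4, 5, 6, 7, 8, 9, 10, 11, 12, 13} — every product is covered.
No 4 of the 6 catalogues cover everything (all 15 combinations miss at least one product), so 5 is optimal.

5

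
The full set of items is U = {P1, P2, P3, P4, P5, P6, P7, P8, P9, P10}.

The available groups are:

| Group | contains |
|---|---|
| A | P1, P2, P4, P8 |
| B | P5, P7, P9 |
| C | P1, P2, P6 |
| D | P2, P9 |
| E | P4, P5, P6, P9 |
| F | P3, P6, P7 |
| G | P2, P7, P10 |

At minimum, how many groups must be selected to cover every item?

A, E, F, and G cover everything between them: the union {P1, P2, P3, P4, P5, P6, P7, P8, P9, P10} is all of U.
No 3 of the 7 groups cover everything (all 35 combinations miss at least one item), so 4 is optimal.

4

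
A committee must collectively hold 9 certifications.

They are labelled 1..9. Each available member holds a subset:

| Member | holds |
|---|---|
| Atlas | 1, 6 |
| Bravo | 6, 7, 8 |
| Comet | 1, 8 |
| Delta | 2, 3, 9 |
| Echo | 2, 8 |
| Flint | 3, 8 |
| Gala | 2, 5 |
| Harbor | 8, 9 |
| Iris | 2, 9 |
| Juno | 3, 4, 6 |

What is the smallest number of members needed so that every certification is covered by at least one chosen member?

5

Take {Atlas, Bravo, Gala, Iris, Juno}. Their union is {1, 2, 3, 4, 5, 6, 7, 8, 9}, which is all 9 certifications.
No 4 of the 10 members cover everything (all 210 combinations miss at least one certification), so 5 is optimal.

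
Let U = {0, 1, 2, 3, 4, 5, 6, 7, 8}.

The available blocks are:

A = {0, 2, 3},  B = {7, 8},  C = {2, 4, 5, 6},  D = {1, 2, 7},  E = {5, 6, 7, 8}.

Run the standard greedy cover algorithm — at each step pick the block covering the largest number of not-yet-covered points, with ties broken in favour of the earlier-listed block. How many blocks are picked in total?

4

Greedy: pick C (covers 4 new) → pick A (covers 2 new) → pick B (covers 2 new) → pick D (covers 1 new). Total picks: 4.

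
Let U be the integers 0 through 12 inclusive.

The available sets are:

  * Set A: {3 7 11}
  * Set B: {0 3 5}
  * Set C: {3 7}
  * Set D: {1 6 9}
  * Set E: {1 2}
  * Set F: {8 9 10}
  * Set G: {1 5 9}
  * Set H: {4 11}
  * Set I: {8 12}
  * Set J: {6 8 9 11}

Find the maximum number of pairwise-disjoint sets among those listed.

4

C, E, H, I are pairwise disjoint (C={3,7}; E={1,2}; H={4,11}; I={8,12}).
Every remaining set overlaps one of these, and no 5 of the listed sets are pairwise disjoint, so 4 is the maximum.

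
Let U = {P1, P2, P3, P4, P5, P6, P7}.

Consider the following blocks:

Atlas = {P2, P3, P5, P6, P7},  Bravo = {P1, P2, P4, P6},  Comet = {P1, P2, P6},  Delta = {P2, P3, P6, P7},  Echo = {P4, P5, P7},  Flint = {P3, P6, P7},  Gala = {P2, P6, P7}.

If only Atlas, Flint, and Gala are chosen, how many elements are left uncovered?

Union of Atlas, Flint, Gala = {P2, P3, P5, P6, P7}.
Not covered: P1, P4 — 2 elements.

2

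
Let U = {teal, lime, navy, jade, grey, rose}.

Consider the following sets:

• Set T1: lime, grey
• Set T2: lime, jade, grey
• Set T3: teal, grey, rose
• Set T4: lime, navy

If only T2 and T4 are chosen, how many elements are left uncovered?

2

Union of T2, T4 = {lime, navy, jade, grey}.
Not covered: teal, rose — 2 elements.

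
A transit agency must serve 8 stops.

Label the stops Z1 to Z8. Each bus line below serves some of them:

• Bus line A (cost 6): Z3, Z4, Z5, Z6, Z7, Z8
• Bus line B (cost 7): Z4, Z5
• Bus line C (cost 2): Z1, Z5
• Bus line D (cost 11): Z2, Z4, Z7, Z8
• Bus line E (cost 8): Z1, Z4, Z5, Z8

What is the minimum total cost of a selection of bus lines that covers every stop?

19

A, C, D together cover every stop (A ∪ C ∪ D = {Z1, Z2, Z3, Z4, Z5, Z6, Z7, Z8}); total cost 6 + 2 + 11 = 19.
No covering selection has total cost below 19.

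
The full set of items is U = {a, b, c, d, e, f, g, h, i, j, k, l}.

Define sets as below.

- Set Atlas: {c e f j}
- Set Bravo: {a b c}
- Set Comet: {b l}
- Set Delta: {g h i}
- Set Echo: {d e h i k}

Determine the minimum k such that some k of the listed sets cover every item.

Atlas, Bravo, Comet, Delta, and Echo cover everything between them: the union {a, b, c, d, e, f, g, h, i, j, k, l} is all of U.
No 4 of the 5 sets cover everything (all 5 combinations miss at least one item), so 5 is optimal.

5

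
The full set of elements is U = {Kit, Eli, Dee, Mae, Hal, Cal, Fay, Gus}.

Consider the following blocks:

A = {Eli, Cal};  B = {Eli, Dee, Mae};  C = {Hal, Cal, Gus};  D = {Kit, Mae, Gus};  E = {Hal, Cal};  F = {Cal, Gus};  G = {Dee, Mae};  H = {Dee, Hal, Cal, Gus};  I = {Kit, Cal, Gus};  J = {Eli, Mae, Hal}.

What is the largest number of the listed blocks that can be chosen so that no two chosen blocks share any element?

E, G are pairwise disjoint (E={Hal,Cal}; G={Dee,Mae}).
Every remaining block overlaps one of these, and no 3 of the listed blocks are pairwise disjoint, so 2 is the maximum.

2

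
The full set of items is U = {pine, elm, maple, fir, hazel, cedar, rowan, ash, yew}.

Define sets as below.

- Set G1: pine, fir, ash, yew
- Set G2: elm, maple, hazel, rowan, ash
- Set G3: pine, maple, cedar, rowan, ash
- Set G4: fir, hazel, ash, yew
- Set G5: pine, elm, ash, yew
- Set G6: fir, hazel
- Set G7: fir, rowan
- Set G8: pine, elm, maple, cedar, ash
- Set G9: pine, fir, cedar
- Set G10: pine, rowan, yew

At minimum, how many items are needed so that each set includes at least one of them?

3

H = {fir, rowan, ash} meets every set (each contains at least one member of H), and |H| = 3.
No choice of 2 items meets every set, so 3 is the minimum.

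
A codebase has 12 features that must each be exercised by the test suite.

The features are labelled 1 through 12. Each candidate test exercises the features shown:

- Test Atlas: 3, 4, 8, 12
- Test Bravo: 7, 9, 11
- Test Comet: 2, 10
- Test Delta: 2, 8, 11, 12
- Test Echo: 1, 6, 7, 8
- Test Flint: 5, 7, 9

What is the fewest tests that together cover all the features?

5

Take {Atlas, Comet, Delta, Echo, Flint}. Their union is {1, 2, 3, 4, 5, 6, 7, 8, 9, 10, 11, 12}, which is all 12 features.
No 4 of the 6 tests cover everything (all 15 combinations miss at least one feature), so 5 is optimal.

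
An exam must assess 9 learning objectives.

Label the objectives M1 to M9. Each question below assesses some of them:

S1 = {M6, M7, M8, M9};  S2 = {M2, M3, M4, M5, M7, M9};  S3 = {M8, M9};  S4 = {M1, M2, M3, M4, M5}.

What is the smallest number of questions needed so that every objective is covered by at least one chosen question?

S1 and S4 together: S1 ∪ S4 = {M1, M2, M3, M4, M5, M6, M7, M8, M9} — every objective is covered.
No single question has all 9 objectives (the largest, S2, has 6), so 2 is optimal.

2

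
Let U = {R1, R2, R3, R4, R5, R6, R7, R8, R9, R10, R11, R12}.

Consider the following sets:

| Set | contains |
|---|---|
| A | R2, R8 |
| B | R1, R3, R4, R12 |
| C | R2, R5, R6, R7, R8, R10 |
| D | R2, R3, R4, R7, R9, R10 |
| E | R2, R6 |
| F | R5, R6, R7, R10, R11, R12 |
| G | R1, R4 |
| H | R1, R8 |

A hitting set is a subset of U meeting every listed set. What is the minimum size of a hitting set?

3

T = {R1, R2, R12} meets every set (each contains at least one member of T), and |T| = 3.
The sets A, F, G are pairwise disjoint, so any hitting set needs a separate point for each — at least 3. Hence 3 is optimal.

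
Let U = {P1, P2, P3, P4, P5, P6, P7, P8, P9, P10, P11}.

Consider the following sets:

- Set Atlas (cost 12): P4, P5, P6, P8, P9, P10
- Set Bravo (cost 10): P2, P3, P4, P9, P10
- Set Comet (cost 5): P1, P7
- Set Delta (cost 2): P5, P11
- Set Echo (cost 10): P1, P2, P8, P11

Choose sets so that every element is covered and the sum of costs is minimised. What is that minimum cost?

29

Atlas, Bravo, Comet, Delta together cover every element (Atlas ∪ Bravo ∪ Comet ∪ Delta = {P1, P2, P3, P4, P5, P6, P7, P8, P9, P10, P11}); total cost 12 + 10 + 5 + 2 = 29.
No covering selection has total cost below 29.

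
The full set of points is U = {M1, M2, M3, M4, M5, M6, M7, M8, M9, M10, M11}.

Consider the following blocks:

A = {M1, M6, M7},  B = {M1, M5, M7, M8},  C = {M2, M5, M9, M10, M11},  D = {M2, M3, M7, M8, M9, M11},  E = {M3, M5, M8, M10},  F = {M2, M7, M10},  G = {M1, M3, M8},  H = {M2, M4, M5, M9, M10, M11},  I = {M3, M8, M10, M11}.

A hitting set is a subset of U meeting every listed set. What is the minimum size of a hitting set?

The 3 points {M7, M8, M11} hit every block.
No choice of 2 points meets every block, so 3 is the minimum.

3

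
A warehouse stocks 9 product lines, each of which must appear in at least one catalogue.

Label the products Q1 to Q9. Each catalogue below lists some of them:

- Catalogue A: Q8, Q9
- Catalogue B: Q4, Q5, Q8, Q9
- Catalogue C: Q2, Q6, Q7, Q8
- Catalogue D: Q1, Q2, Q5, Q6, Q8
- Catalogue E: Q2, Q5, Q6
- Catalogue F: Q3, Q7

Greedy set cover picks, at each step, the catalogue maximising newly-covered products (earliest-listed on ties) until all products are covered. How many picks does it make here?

3

Greedy: pick D (covers 5 new) → pick B (covers 2 new) → pick F (covers 2 new). Total picks: 3.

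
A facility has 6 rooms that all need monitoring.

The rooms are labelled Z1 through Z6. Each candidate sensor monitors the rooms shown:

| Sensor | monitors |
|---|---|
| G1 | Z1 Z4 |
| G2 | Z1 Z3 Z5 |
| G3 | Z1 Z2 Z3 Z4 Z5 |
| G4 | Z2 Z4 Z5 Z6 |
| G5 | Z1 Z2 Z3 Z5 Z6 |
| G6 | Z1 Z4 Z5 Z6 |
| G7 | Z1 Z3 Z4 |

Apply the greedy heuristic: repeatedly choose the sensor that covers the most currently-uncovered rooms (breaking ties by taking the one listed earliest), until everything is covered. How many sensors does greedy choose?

2

Greedy: pick G3 (covers 5 new) → pick G4 (covers 1 new). Total picks: 2.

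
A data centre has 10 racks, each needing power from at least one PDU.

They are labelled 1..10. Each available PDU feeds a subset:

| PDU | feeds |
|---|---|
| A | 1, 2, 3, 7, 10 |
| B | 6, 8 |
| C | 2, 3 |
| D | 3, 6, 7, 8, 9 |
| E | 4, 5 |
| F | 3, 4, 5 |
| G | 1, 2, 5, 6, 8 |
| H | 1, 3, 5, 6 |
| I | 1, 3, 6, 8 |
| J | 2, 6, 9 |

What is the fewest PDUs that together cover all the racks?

Take {A, D, E}. Their union is {1, 2, 3, 4, 5, 6, 7, 8, 9, 10}, which is all 10 racks.
Only A contains 10, so A is forced; the remaining 5 racks need at least 2 more PDUs (each remaining PDU adds at most 3) — so at least 3 PDUs are needed, and 3 is optimal.

3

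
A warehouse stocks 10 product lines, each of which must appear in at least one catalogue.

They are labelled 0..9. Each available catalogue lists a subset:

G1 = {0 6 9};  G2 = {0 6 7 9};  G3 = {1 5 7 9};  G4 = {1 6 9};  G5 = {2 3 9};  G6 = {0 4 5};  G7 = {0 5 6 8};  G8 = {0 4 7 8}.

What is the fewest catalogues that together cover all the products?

Take {G1, G3, G5, G8}. Their union is {0, 1, 2, 3, 4, 5, 6, 7, 8, 9}, which is all 10 products.
No 3 of the 8 catalogues cover everything (all 56 combinations miss at least one product), so 4 is optimal.

4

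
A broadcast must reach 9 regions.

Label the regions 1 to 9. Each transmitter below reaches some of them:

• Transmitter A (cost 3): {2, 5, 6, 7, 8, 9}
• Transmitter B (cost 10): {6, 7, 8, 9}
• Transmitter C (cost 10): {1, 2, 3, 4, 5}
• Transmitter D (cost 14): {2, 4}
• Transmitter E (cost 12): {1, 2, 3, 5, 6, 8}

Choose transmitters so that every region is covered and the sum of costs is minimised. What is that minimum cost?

A, C together cover every region (A ∪ C = {1, 2, 3, 4, 5, 6, 7, 8, 9}); total cost 3 + 10 = 13.
No covering selection has total cost below 13.

13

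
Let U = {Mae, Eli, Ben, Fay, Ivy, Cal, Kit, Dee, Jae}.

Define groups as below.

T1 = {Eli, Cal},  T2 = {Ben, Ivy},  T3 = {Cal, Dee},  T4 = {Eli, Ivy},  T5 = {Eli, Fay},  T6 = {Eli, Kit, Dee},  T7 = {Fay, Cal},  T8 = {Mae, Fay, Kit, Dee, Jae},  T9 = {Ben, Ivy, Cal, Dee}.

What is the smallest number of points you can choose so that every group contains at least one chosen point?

4

H = {Mae, Eli, Ben, Cal} meets every group (each contains at least one member of H), and |H| = 4.
No choice of 3 points meets every group, so 4 is the minimum.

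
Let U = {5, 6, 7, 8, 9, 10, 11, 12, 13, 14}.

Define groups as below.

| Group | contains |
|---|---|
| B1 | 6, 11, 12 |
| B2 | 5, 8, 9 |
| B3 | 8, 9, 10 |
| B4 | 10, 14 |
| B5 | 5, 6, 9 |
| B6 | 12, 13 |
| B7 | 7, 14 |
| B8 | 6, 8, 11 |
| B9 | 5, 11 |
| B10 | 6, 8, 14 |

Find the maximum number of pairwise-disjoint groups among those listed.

B3, B6, B7, B9 are pairwise disjoint (B3={8,9,10}; B6={12,13}; B7={7,14}; B9={5,11}).
Every remaining group overlaps one of these, and no 5 of the listed groups are pairwise disjoint, so 4 is the maximum.

4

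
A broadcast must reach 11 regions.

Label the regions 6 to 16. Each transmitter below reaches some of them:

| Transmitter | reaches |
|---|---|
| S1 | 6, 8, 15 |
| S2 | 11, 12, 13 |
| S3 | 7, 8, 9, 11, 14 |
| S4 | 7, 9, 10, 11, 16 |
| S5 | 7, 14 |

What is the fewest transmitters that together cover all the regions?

4

Take {S1, S2, S3, S4}. Their union is {6, 7, 8, 9, 10, 11, 12, 13, 14, 15, 16}, which is all 11 regions.
No 3 of the 5 transmitters cover everything (all 10 combinations miss at least one region), so 4 is optimal.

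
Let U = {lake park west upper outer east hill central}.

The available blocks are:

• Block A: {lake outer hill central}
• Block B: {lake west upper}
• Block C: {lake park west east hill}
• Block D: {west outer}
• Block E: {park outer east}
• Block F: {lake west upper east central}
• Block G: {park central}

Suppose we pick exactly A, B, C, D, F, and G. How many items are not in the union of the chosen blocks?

Union of A, B, C, D, F, G = {lake, park, west, upper, outer, east, hill, central} — that's every item, so 0 are uncovered.

0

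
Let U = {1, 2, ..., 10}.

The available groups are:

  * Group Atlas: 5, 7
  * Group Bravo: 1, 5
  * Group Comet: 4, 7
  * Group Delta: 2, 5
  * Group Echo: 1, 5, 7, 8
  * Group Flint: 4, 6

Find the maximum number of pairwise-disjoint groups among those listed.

2

Echo, Flint are pairwise disjoint (Echo={1,5,7,8}; Flint={4,6}).
Every remaining group overlaps one of these, and no 3 of the listed groups are pairwise disjoint, so 2 is the maximum.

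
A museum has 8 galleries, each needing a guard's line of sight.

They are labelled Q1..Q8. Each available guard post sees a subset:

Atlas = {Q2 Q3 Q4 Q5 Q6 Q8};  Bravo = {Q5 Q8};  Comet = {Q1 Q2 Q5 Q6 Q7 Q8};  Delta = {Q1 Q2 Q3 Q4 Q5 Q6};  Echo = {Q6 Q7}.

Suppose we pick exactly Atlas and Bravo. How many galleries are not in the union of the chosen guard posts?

Union of Atlas, Bravo = {Q2, Q3, Q4, Q5, Q6, Q8}.
Not covered: Q1, Q7 — 2 galleries.

2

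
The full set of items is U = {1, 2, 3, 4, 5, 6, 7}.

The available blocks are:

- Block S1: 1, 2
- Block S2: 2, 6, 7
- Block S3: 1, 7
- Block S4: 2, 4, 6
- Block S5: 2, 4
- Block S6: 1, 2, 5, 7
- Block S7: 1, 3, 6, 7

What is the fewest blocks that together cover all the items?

3

S4 and S6 and S7 together: S4 ∪ S6 ∪ S7 = {1, 2, 3, 4, 5, 6, 7} — every item is covered.
Only S7 contains 3, so S7 is forced; the remaining 3 items need at least 2 more blocks (each remaining block adds at most 2) — so at least 3 blocks are needed, and 3 is optimal.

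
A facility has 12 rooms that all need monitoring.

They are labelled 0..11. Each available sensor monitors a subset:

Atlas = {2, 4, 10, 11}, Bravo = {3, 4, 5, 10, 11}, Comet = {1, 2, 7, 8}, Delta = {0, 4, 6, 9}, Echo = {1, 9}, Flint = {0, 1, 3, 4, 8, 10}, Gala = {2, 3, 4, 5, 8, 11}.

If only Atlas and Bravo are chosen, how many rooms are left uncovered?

Union of Atlas, Bravo = {2, 3, 4, 5, 10, 11}.
Not covered: 0, 1, 6, 7, 8, 9 — 6 rooms.

6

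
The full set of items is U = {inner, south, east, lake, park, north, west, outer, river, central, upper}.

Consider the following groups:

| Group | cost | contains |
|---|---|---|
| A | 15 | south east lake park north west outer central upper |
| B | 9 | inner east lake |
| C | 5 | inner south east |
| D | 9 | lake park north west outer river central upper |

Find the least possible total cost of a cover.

14

C, D together cover every item (C ∪ D = {inner, south, east, lake, park, north, west, outer, river, central, upper}); total cost 5 + 9 = 14.
No covering selection has total cost below 14.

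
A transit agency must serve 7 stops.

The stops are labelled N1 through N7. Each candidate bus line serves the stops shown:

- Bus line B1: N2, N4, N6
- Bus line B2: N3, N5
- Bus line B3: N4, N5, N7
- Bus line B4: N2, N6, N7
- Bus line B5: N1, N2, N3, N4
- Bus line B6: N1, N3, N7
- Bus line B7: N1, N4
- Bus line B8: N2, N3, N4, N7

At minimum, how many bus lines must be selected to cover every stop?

3

Take {B3, B4, B5}. Their union is {N1, N2, N3, N4, N5, N6, N7}, which is all 7 stops.
No 2 of the 8 bus lines cover everything (all 28 combinations miss at least one stop), so 3 is optimal.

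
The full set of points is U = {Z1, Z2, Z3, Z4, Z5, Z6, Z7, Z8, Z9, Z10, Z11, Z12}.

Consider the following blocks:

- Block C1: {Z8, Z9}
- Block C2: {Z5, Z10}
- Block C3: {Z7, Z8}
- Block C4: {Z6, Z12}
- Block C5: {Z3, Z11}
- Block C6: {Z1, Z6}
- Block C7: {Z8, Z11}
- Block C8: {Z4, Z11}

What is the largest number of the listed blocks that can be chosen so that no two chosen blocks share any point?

4

C2, C3, C5, C6 are pairwise disjoint (C2={Z5,Z10}; C3={Z7,Z8}; C5={Z3,Z11}; C6={Z1,Z6}).
Every remaining block overlaps one of these, and no 5 of the listed blocks are pairwise disjoint, so 4 is the maximum.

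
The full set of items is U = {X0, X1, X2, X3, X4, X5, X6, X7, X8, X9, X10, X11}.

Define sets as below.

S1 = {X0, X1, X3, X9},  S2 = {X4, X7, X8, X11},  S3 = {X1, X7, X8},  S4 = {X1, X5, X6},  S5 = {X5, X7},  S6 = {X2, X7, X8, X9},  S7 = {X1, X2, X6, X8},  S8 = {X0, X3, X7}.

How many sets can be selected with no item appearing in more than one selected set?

S7, S8 are pairwise disjoint (S7={X1,X2,X6,X8}; S8={X0,X3,X7}).
Every remaining set overlaps one of these, and no 3 of the listed sets are pairwise disjoint, so 2 is the maximum.

2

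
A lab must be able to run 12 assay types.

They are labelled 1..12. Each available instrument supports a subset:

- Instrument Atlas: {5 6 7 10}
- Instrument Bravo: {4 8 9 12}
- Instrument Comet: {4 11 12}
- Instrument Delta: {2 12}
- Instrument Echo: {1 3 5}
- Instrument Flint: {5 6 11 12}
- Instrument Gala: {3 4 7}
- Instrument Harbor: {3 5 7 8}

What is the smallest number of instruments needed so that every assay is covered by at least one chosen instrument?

Take {Atlas, Bravo, Comet, Delta, Echo}. Their union is {1, 2, 3, 4, 5, 6, 7, 8, 9, 10, 11, 12}, which is all 12 assays.
No 4 of the 8 instruments cover everything (all 70 combinations miss at least one assay), so 5 is optimal.

5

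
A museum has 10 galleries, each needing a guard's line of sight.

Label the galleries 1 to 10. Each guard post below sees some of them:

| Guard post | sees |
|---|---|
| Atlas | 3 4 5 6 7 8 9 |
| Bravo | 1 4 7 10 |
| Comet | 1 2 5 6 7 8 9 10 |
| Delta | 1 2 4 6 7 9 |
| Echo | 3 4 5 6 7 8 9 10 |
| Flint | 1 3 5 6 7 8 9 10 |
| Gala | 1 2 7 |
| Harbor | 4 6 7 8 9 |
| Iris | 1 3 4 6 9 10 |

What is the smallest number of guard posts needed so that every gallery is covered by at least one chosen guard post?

2

Delta and Echo together: Delta ∪ Echo = {1, 2, 3, 4, 5, 6, 7, 8, 9, 10} — every gallery is covered.
No single guard post has all 10 galleries (the largest, Comet, has 8), so 2 is optimal.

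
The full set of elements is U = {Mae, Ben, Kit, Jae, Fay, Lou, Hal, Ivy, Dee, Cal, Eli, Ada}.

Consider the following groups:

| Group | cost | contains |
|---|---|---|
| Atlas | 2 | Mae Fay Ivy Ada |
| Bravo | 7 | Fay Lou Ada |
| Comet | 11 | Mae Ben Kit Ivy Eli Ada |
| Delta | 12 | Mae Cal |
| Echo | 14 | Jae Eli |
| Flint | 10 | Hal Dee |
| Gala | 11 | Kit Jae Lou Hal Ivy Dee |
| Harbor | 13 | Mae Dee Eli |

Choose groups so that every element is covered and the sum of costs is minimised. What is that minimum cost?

36

Atlas, Comet, Delta, Gala together cover every element (Atlas ∪ Comet ∪ Delta ∪ Gala = {Mae, Ben, Kit, Jae, Fay, Lou, Hal, Ivy, Dee, Cal, Eli, Ada}); total cost 2 + 11 + 12 + 11 = 36.
No covering selection has total cost below 36.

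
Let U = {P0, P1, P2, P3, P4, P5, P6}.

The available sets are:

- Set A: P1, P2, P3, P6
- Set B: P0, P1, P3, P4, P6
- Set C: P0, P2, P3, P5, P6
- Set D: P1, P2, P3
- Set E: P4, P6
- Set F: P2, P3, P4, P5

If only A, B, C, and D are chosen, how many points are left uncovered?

Union of A, B, C, D = {P0, P1, P2, P3, P4, P5, P6} — that's every point, so 0 are uncovered.

0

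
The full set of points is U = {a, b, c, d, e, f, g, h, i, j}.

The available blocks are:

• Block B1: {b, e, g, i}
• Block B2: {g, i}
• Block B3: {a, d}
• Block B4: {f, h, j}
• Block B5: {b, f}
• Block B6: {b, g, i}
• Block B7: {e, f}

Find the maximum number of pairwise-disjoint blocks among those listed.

3

B2, B3, B7 are pairwise disjoint (B2={g,i}; B3={a,d}; B7={e,f}).
Every remaining block overlaps one of these, and no 4 of the listed blocks are pairwise disjoint, so 3 is the maximum.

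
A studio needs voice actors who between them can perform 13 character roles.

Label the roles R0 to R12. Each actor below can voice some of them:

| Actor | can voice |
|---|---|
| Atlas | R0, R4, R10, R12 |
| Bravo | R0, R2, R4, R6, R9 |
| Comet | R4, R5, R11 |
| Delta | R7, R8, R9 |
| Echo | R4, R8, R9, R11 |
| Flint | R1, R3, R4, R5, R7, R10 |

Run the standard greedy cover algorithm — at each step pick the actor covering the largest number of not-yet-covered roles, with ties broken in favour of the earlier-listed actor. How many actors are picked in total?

Greedy: pick Flint (covers 6 new) → pick Bravo (covers 4 new) → pick Echo (covers 2 new) → pick Atlas (covers 1 new). Total picks: 4.

4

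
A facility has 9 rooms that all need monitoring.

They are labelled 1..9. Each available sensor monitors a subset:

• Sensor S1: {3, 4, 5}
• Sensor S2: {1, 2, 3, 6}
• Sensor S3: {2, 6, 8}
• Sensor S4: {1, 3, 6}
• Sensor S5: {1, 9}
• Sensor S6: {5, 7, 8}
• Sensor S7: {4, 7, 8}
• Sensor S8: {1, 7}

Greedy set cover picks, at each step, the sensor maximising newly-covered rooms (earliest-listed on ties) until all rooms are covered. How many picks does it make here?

Greedy: pick S2 (covers 4 new) → pick S6 (covers 3 new) → pick S1 (covers 1 new) → pick S5 (covers 1 new). Total picks: 4.

4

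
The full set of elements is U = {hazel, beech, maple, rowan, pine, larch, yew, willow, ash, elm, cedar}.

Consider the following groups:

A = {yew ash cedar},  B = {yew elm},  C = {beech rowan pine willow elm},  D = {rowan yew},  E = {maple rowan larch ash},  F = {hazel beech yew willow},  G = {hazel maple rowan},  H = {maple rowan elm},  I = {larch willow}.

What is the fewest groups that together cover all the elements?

4

A, C, E, and F cover everything between them: the union {hazel, beech, maple, rowan, pine, larch, yew, willow, ash, elm, cedar} is all of U.
No 3 of the 9 groups cover everything (all 84 combinations miss at least one element), so 4 is optimal.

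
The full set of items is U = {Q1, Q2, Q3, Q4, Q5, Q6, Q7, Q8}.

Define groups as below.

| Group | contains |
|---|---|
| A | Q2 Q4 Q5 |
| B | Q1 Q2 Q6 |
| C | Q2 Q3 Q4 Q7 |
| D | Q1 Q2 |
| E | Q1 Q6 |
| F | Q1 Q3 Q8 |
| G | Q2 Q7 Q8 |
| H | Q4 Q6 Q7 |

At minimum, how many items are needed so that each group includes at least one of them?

T = {Q1, Q2, Q4} meets every group (each contains at least one member of T), and |T| = 3.
No choice of 2 items meets every group, so 3 is the minimum.

3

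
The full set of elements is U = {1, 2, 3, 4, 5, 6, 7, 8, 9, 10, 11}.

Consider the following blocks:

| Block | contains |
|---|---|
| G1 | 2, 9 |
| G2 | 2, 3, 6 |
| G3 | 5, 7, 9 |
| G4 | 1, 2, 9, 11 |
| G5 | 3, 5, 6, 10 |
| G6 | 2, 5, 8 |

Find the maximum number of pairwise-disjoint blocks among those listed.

2

G2, G3 are pairwise disjoint (G2={2,3,6}; G3={5,7,9}).
Every remaining block overlaps one of these, and no 3 of the listed blocks are pairwise disjoint, so 2 is the maximum.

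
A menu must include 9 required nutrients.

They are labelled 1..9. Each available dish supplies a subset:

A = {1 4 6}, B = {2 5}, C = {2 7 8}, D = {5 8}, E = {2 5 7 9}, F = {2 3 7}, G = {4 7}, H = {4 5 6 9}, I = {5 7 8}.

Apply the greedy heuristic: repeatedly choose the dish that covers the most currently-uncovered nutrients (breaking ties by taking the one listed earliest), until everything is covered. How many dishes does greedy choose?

4

Greedy: pick E (covers 4 new) → pick A (covers 3 new) → pick C (covers 1 new) → pick F (covers 1 new). Total picks: 4.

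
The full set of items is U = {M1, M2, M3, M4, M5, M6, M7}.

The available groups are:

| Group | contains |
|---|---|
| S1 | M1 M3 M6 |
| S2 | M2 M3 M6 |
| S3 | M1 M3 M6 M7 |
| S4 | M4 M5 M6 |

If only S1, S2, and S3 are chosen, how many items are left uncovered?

2

Union of S1, S2, S3 = {M1, M2, M3, M6, M7}.
Not covered: M4, M5 — 2 items.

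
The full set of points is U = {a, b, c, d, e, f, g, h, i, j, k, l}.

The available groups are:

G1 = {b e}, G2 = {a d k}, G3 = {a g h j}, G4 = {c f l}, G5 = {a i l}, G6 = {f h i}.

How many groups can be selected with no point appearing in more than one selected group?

3

G1, G2, G6 are pairwise disjoint (G1={b,e}; G2={a,d,k}; G6={f,h,i}).
Every remaining group overlaps one of these, and no 4 of the listed groups are pairwise disjoint, so 3 is the maximum.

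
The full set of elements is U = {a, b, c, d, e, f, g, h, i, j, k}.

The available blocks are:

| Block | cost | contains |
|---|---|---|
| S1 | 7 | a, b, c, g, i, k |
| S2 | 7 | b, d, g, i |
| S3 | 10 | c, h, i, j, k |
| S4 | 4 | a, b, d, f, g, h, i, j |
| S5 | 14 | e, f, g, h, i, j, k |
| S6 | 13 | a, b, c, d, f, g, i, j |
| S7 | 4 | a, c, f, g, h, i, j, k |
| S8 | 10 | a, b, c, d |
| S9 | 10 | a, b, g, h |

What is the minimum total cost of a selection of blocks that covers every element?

S4, S5, S7 together cover every element (S4 ∪ S5 ∪ S7 = {a, b, c, d, e, f, g, h, i, j, k}); total cost 4 + 14 + 4 = 22.
No covering selection has total cost below 22.

22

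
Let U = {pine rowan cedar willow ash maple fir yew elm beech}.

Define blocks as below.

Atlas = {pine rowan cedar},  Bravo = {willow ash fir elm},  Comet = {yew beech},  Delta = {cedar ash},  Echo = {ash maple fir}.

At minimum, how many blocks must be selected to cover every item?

4

Atlas and Bravo and Comet and Echo together: Atlas ∪ Bravo ∪ Comet ∪ Echo = {pine, rowan, cedar, willow, ash, maple, fir, yew, elm, beech} — every item is covered.
Only Echo contains maple, so Echo is forced; the remaining 7 items need at least 3 more blocks (each remaining block adds at most 3) — so at least 4 blocks are needed, and 4 is optimal.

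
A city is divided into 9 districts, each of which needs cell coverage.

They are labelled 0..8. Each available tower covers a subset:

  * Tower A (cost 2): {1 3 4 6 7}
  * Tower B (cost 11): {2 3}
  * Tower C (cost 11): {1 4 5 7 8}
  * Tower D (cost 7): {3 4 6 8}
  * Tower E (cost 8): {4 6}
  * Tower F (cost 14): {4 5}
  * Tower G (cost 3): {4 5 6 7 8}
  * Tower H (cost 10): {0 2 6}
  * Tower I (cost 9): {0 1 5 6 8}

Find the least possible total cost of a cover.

A, G, H together cover every district (A ∪ G ∪ H = {0, 1, 2, 3, 4, 5, 6, 7, 8}); total cost 2 + 3 + 10 = 15.
No covering selection has total cost below 15.

15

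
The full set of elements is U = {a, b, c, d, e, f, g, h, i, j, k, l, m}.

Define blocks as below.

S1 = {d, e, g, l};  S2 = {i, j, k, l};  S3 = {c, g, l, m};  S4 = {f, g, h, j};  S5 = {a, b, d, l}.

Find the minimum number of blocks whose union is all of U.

S1 and S2 and S3 and S4 and S5 together: S1 ∪ S2 ∪ S3 ∪ S4 ∪ S5 = {a, b, c, d, e, f, g, h, i, j, k, l, m} — every element is covered.
No 4 of the 5 blocks cover everything (all 5 combinations miss at least one element), so 5 is optimal.

5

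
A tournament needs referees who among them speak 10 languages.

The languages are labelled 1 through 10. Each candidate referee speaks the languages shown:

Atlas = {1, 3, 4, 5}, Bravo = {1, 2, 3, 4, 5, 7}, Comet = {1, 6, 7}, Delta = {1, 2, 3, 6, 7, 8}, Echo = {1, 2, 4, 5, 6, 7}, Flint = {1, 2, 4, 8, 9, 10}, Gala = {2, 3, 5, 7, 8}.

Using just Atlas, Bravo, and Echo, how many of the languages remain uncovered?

Union of Atlas, Bravo, Echo = {1, 2, 3, 4, 5, 6, 7}.
Not covered: 8, 9, 10 — 3 languages.

3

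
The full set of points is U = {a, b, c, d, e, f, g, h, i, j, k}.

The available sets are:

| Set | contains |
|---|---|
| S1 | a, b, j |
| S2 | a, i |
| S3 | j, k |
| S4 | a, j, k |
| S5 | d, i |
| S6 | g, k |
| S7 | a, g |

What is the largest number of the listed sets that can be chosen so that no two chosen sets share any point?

3

S3, S5, S7 are pairwise disjoint (S3={j,k}; S5={d,i}; S7={a,g}).
Every remaining set overlaps one of these, and no 4 of the listed sets are pairwise disjoint, so 3 is the maximum.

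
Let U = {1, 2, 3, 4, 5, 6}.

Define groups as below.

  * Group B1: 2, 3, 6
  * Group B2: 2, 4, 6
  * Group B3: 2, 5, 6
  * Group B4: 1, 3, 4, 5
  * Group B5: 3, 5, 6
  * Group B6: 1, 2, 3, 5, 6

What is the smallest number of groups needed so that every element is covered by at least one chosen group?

2

B4 and B6 together: B4 ∪ B6 = {1, 2, 3, 4, 5, 6} — every element is covered.
No single group has all 6 elements (the largest, B6, has 5), so 2 is optimal.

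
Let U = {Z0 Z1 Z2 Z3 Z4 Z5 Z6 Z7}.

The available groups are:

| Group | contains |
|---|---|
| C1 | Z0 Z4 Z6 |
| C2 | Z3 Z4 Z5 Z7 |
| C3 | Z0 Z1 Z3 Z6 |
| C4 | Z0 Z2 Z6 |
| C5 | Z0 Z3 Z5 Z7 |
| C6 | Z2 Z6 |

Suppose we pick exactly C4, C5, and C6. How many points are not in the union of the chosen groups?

Union of C4, C5, C6 = {Z0, Z2, Z3, Z5, Z6, Z7}.
Not covered: Z1, Z4 — 2 points.

2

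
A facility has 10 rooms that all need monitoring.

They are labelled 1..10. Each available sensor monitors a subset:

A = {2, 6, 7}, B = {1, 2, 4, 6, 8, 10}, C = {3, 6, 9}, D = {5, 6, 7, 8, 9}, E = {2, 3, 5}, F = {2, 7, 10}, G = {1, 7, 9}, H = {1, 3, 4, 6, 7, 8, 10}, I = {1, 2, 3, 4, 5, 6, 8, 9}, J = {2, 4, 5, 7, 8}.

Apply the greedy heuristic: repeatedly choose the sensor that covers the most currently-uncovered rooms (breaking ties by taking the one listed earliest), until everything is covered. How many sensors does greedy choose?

2

Greedy: pick I (covers 8 new) → pick F (covers 2 new). Total picks: 2.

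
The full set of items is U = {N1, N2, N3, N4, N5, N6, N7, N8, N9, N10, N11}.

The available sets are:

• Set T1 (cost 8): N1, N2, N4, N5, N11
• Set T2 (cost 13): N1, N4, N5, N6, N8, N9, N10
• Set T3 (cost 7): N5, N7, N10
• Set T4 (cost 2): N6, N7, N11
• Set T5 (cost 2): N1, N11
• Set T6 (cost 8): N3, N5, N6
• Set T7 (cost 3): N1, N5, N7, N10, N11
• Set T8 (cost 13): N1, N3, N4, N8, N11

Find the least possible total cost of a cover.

31

T1, T2, T4, T6 together cover every item (T1 ∪ T2 ∪ T4 ∪ T6 = {N1, N2, N3, N4, N5, N6, N7, N8, N9, N10, N11}); total cost 8 + 13 + 2 + 8 = 31.
The greedy pick T7, T4, T1, T2, T6 costs 34; no covering selection beats 31.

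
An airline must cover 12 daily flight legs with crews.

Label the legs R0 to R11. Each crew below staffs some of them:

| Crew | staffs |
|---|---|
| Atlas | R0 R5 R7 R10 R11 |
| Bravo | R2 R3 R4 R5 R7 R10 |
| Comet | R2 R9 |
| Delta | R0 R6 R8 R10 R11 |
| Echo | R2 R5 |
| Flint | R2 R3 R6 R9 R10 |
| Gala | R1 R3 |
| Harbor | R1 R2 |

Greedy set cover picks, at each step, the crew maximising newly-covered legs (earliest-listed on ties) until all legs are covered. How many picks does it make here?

4

Greedy: pick Bravo (covers 6 new) → pick Delta (covers 4 new) → pick Comet (covers 1 new) → pick Gala (covers 1 new). Total picks: 4.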